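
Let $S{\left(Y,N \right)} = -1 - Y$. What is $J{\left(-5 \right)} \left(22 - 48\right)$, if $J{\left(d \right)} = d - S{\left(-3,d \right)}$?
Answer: $182$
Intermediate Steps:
$J{\left(d \right)} = -2 + d$ ($J{\left(d \right)} = d - \left(-1 - -3\right) = d - \left(-1 + 3\right) = d - 2 = -2 + d$)
$J{\left(-5 \right)} \left(22 - 48\right) = \left(-2 - 5\right) \left(22 - 48\right) = \left(-7\right) \left(-26\right) = 182$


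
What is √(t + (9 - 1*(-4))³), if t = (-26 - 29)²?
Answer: √5222 ≈ 72.263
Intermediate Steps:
t = 3025 (t = (-55)² = 3025)
√(t + (9 - 1*(-4))³) = √(3025 + (9 - 1*(-4))³) = √(3025 + (9 + 4)³) = √(3025 + 13³) = √(3025 + 2197) = √5222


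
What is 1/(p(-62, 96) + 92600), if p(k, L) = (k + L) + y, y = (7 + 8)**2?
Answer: 1/92859 ≈ 1.0769e-5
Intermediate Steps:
y = 225 (y = 15**2 = 225)
p(k, L) = 225 + L + k (p(k, L) = (k + L) + 225 = (L + k) + 225 = 225 + L + k)
1/(p(-62, 96) + 92600) = 1/((225 + 96 - 62) + 92600) = 1/(259 + 92600) = 1/92859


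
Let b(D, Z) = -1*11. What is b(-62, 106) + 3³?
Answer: 16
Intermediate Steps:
b(D, Z) = -11
b(-62, 106) + 3³ = -11 + 3³ = -11 + 27 = 16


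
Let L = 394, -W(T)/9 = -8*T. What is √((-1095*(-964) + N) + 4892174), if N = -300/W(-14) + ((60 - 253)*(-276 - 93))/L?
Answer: √407190137728647/8274 ≈ 2438.8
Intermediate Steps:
W(T) = 72*T (W(T) = -(-72)*T = 72*T)
N = 2996039/16548 (N = -300/(72*(-14)) + ((60 - 253)*(-276 - 93))/394 = -300/(-1008) - 193*(-369)*(1/394) = -300*(-1/1008) + 71217*(1/394) = 25/84 + 71217/394 = 2996039/16548 ≈ 181.05)
√((-1095*(-964) + N) + 4892174) = √((-1095*(-964) + 2996039/16548) + 4892174) = √((1055580 + 2996039/16548) + 4892174) = √(17470733879/16548 + 4892174) = √(98426429231/16548) = √407190137728647/8274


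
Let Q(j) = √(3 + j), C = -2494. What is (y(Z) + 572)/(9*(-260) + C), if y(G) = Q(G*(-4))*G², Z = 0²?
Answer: -286/2417 ≈ -0.11833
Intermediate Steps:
Z = 0
y(G) = G²*√(3 - 4*G) (y(G) = √(3 + G*(-4))*G² = √(3 - 4*G)*G² = G²*√(3 - 4*G))
(y(Z) + 572)/(9*(-260) + C) = (0²*√(3 - 4*0) + 572)/(9*(-260) - 2494) = (0*√(3 + 0) + 572)/(-2340 - 2494) = (0*√3 + 572)/(-4834) = (0 + 572)*(-1/4834) = 572*(-1/4834) = -286/2417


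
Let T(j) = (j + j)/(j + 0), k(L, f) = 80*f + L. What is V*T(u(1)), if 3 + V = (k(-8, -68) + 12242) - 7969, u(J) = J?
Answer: -2356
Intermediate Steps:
k(L, f) = L + 80*f
V = -1178 (V = -3 + (((-8 + 80*(-68)) + 12242) - 7969) = -3 + (((-8 - 5440) + 12242) - 7969) = -3 + ((-5448 + 12242) - 7969) = -3 + (6794 - 7969) = -3 - 1175 = -1178)
T(j) = 2 (T(j) = (2*j)/j = 2)
V*T(u(1)) = -1178*2 = -2356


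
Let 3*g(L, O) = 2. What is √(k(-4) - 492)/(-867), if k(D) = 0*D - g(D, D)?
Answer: -I*√4434/2601 ≈ -0.025601*I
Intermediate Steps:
g(L, O) = ⅔ (g(L, O) = (⅓)*2 = ⅔)
k(D) = -⅔ (k(D) = 0*D - 1*⅔ = 0 - ⅔ = -⅔)
√(k(-4) - 492)/(-867) = √(-⅔ - 492)/(-867) = √(-1478/3)*(-1/867) = (I*√4434/3)*(-1/867) = -I*√4434/2601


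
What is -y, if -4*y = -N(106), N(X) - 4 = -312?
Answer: 77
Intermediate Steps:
N(X) = -308 (N(X) = 4 - 312 = -308)
y = -77 (y = -(-1)*(-308)/4 = -¼*308 = -77)
-y = -1*(-77) = 77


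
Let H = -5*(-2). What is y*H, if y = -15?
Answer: -150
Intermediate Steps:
H = 10
y*H = -15*10 = -150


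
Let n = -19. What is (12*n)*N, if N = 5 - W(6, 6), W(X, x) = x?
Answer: 228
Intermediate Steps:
N = -1 (N = 5 - 1*6 = 5 - 6 = -1)
(12*n)*N = (12*(-19))*(-1) = -228*(-1) = 228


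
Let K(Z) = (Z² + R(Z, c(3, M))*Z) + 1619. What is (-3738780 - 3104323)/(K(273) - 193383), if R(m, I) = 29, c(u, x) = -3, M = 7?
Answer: 6843103/109318 ≈ 62.598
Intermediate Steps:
K(Z) = 1619 + Z² + 29*Z (K(Z) = (Z² + 29*Z) + 1619 = 1619 + Z² + 29*Z)
(-3738780 - 3104323)/(K(273) - 193383) = (-3738780 - 3104323)/((1619 + 273² + 29*273) - 193383) = -6843103/((1619 + 74529 + 7917) - 193383) = -6843103/(84065 - 193383) = -6843103/(-109318) = -6843103*(-1/109318) = 6843103/109318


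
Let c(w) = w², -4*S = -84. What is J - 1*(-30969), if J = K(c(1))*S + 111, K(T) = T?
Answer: 31101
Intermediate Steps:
S = 21 (S = -¼*(-84) = 21)
J = 132 (J = 1²*21 + 111 = 1*21 + 111 = 21 + 111 = 132)
J - 1*(-30969) = 132 - 1*(-30969) = 132 + 30969 = 31101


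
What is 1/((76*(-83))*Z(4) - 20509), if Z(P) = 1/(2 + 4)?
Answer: -3/64681 ≈ -4.6381e-5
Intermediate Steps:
Z(P) = 1/6
1/((76*(-83))*Z(4) - 20509) = 1/((76*(-83))*(1/6) - 20509) = 1/(-6308*1/6 - 20509) = 1/(-3154/3 - 20509) = 1/(-64681/3) = -3/64681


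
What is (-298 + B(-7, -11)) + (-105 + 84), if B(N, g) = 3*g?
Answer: -352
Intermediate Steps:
(-298 + B(-7, -11)) + (-105 + 84) = (-298 + 3*(-11)) + (-105 + 84) = (-298 - 33) - 21 = -331 - 21 = -352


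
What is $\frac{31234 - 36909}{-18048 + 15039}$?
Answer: $\frac{5675}{3009} \approx 1.886$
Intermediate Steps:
$\frac{31234 - 36909}{-18048 + 15039} = - \frac{5675}{-3009} = \left(-5675\right) \left(- \frac{1}{3009}\right) = \frac{5675}{3009}$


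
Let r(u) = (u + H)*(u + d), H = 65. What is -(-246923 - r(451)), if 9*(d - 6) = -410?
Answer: 1377685/3 ≈ 4.5923e+5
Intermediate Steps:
d = -356/9 (d = 6 + (⅑)*(-410) = 6 - 410/9 = -356/9 ≈ -39.556)
r(u) = (65 + u)*(-356/9 + u) (r(u) = (u + 65)*(u - 356/9) = (65 + u)*(-356/9 + u))
-(-246923 - r(451)) = -(-246923 - (-23140/9 + 451² + (229/9)*451)) = -(-246923 - (-23140/9 + 203401 + 103279/9)) = -(-246923 - 1*636916/3) = -(-246923 - 636916/3) = -1*(-1377685/3) = 1377685/3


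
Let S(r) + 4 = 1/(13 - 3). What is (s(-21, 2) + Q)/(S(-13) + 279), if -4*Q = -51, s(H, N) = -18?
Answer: -5/262 ≈ -0.019084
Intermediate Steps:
Q = 51/4 (Q = -¼*(-51) = 51/4 ≈ 12.750)
S(r) = -39/10 (S(r) = -4 + 1/(13 - 3) = -4 + 1/10 = -4 + ⅒ = -39/10)
(s(-21, 2) + Q)/(S(-13) + 279) = (-18 + 51/4)/(-39/10 + 279) = -21/(4*2751/10) = -21/4*10/2751 = -5/262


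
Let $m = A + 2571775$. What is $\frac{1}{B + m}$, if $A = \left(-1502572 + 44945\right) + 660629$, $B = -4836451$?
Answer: $- \frac{1}{3061674} \approx -3.2662 \cdot 10^{-7}$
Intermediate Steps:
$A = -796998$ ($A = -1457627 + 660629 = -796998$)
$m = 1774777$ ($m = -796998 + 2571775 = 1774777$)
$\frac{1}{B + m} = \frac{1}{-4836451 + 1774777} = \frac{1}{-3061674} = - \frac{1}{3061674}$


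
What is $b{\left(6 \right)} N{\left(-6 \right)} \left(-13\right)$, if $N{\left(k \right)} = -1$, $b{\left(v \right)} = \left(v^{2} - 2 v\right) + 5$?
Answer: $377$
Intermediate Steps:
$b{\left(v \right)} = 5 + v^{2} - 2 v$
$b{\left(6 \right)} N{\left(-6 \right)} \left(-13\right) = \left(5 + 6^{2} - 12\right) \left(-1\right) \left(-13\right) = \left(5 + 36 - 12\right) \left(-1\right) \left(-13\right) = 29 \left(-1\right) \left(-13\right) = \left(-29\right) \left(-13\right) = 377$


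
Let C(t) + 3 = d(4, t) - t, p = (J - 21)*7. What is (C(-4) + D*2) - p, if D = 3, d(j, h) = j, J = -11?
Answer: 235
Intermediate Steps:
p = -224 (p = (-11 - 21)*7 = -32*7 = -224)
C(t) = 1 - t (C(t) = -3 + (4 - t) = 1 - t)
(C(-4) + D*2) - p = ((1 - 1*(-4)) + 3*2) - 1*(-224) = ((1 + 4) + 6) + 224 = (5 + 6) + 224 = 11 + 224 = 235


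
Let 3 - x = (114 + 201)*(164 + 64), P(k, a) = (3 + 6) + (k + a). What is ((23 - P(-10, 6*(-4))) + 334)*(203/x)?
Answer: -77546/71817 ≈ -1.0798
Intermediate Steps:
P(k, a) = 9 + a + k (P(k, a) = 9 + (a + k) = 9 + a + k)
x = -71817 (x = 3 - (114 + 201)*(164 + 64) = 3 - 315*228 = 3 - 1*71820 = 3 - 71820 = -71817)
((23 - P(-10, 6*(-4))) + 334)*(203/x) = ((23 - (9 + 6*(-4) - 10)) + 334)*(203/(-71817)) = ((23 - (9 - 24 - 10)) + 334)*(203*(-1/71817)) = ((23 - 1*(-25)) + 334)*(-203/71817) = ((23 + 25) + 334)*(-203/71817) = (48 + 334)*(-203/71817) = 382*(-203/71817) = -77546/71817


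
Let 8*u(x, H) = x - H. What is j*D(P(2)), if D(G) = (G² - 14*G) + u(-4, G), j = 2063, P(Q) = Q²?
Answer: -84583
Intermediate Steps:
u(x, H) = -H/8 + x/8 (u(x, H) = (x - H)/8 = -H/8 + x/8)
D(G) = -½ + G² - 113*G/8 (D(G) = (G² - 14*G) + (-G/8 + (⅛)*(-4)) = (G² - 14*G) + (-G/8 - ½) = (G² - 14*G) + (-½ - G/8) = -½ + G² - 113*G/8)
j*D(P(2)) = 2063*(-½ + (2²)² - 113/8*2²) = 2063*(-½ + 4² - 113/8*4) = 2063*(-½ + 16 - 113/2) = 2063*(-41) = -84583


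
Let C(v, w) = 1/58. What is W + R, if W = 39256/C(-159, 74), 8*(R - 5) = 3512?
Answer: 2277292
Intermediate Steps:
R = 444 (R = 5 + (1/8)*3512 = 5 + 439 = 444)
C(v, w) = 1/58
W = 2276848 (W = 39256/(1/58) = 39256*58 = 2276848)
W + R = 2276848 + 444 = 2277292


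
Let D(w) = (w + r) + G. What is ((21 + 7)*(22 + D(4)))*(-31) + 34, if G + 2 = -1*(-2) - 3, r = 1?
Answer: -20798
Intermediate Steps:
G = -3 (G = -2 + (-1*(-2) - 3) = -2 + (2 - 3) = -2 - 1 = -3)
D(w) = -2 + w (D(w) = (w + 1) - 3 = (1 + w) - 3 = -2 + w)
((21 + 7)*(22 + D(4)))*(-31) + 34 = ((21 + 7)*(22 + (-2 + 4)))*(-31) + 34 = (28*(22 + 2))*(-31) + 34 = (28*24)*(-31) + 34 = 672*(-31) + 34 = -20832 + 34 = -20798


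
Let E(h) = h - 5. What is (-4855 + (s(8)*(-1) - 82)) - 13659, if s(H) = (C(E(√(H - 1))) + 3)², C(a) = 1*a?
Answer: -18607 + 4*√7 ≈ -18596.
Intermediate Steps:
E(h) = -5 + h
C(a) = a
s(H) = (-2 + √(-1 + H))² (s(H) = ((-5 + √(H - 1)) + 3)² = ((-5 + √(-1 + H)) + 3)² = (-2 + √(-1 + H))²)
(-4855 + (s(8)*(-1) - 82)) - 13659 = (-4855 + ((-2 + √(-1 + 8))²*(-1) - 82)) - 13659 = (-4855 + ((-2 + √7)²*(-1) - 82)) - 13659 = (-4855 + (-(-2 + √7)² - 82)) - 13659 = (-4855 + (-82 - (-2 + √7)²)) - 13659 = (-4937 - (-2 + √7)²) - 13659 = -18596 - (-2 + √7)²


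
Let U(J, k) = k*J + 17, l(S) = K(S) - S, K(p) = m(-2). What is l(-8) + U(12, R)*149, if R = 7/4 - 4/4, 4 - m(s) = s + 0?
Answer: 3888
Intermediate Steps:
m(s) = 4 - s (m(s) = 4 - (s + 0) = 4 - s)
K(p) = 6 (K(p) = 4 - 1*(-2) = 4 + 2 = 6)
R = ¾ (R = 7*(¼) - 4*¼ = 7/4 - 1 = ¾ ≈ 0.75000)
l(S) = 6 - S
U(J, k) = 17 + J*k (U(J, k) = J*k + 17 = 17 + J*k)
l(-8) + U(12, R)*149 = (6 - 1*(-8)) + (17 + 12*(¾))*149 = (6 + 8) + (17 + 9)*149 = 14 + 26*149 = 14 + 3874 = 3888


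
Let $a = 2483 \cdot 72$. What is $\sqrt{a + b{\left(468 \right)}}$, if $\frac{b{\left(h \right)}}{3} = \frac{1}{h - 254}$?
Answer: $\frac{\sqrt{8187226338}}{214} \approx 422.82$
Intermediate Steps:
$b{\left(h \right)} = \frac{3}{-254 + h}$ ($b{\left(h \right)} = \frac{3}{h - 254} = \frac{3}{-254 + h}$)
$a = 178776$
$\sqrt{a + b{\left(468 \right)}} = \sqrt{178776 + \frac{3}{-254 + 468}} = \sqrt{178776 + \frac{3}{214}} = \sqrt{\frac{38258067}{214}} = \frac{\sqrt{8187226338}}{214}$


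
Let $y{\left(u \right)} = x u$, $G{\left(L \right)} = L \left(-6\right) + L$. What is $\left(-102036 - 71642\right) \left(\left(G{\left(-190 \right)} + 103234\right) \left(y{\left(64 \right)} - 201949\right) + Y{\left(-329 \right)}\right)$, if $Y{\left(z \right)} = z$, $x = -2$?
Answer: $3656476019137966$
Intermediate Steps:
$G{\left(L \right)} = - 5 L$ ($G{\left(L \right)} = - 6 L + L = - 5 L$)
$y{\left(u \right)} = - 2 u$
$\left(-102036 - 71642\right) \left(\left(G{\left(-190 \right)} + 103234\right) \left(y{\left(64 \right)} - 201949\right) + Y{\left(-329 \right)}\right) = \left(-102036 - 71642\right) \left(\left(\left(-5\right) \left(-190\right) + 103234\right) \left(\left(-2\right) 64 - 201949\right) - 329\right) = - 173678 \left(\left(950 + 103234\right) \left(-128 - 201949\right) - 329\right) = - 173678 \left(104184 \left(-202077\right) - 329\right) = - 173678 \left(-21053190168 - 329\right) = \left(-173678\right) \left(-21053190497\right) = 3656476019137966$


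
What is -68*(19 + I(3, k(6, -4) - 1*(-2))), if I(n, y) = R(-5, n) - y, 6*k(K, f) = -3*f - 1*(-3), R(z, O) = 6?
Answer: -1394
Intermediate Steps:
k(K, f) = ½ - f/2 (k(K, f) = (-3*f - 1*(-3))/6 = (-3*f + 3)/6 = (3 - 3*f)/6 = ½ - f/2)
I(n, y) = 6 - y
-68*(19 + I(3, k(6, -4) - 1*(-2))) = -68*(19 + (6 - ((½ - ½*(-4)) - 1*(-2)))) = -68*(19 + (6 - ((½ + 2) + 2))) = -68*(19 + (6 - (5/2 + 2))) = -68*(19 + (6 - 1*9/2)) = -68*(19 + (6 - 9/2)) = -68*(19 + 3/2) = -68*41/2 = -1394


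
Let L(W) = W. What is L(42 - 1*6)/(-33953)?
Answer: -36/33953 ≈ -0.0010603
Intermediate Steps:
L(42 - 1*6)/(-33953) = (42 - 1*6)/(-33953) = (42 - 6)*(-1/33953) = 36*(-1/33953) = -36/33953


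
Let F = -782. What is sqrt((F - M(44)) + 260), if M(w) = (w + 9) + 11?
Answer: I*sqrt(586) ≈ 24.207*I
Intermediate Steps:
M(w) = 20 + w (M(w) = (9 + w) + 11 = 20 + w)
sqrt((F - M(44)) + 260) = sqrt((-782 - (20 + 44)) + 260) = sqrt((-782 - 1*64) + 260) = sqrt((-782 - 64) + 260) = sqrt(-846 + 260) = sqrt(-586) = I*sqrt(586)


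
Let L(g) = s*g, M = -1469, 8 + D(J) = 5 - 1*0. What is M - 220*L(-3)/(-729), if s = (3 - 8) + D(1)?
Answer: -355207/243 ≈ -1461.8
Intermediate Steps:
D(J) = -3 (D(J) = -8 + (5 - 1*0) = -8 + (5 + 0) = -8 + 5 = -3)
s = -8 (s = (3 - 8) - 3 = -5 - 3 = -8)
L(g) = -8*g
M - 220*L(-3)/(-729) = -1469 - 220*(-8*(-3))/(-729) = -1469 - 5280*(-1)/729 = -1469 - 220*(-8/243) = -1469 + 1760/243 = -355207/243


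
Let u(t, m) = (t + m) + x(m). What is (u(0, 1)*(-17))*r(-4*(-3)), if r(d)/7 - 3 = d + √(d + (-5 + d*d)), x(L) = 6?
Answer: -12495 - 833*√151 ≈ -22731.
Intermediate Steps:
u(t, m) = 6 + m + t (u(t, m) = (t + m) + 6 = (m + t) + 6 = 6 + m + t)
r(d) = 21 + 7*d + 7*√(-5 + d + d²) (r(d) = 21 + 7*(d + √(d + (-5 + d*d))) = 21 + 7*(d + √(d + (-5 + d²))) = 21 + 7*(d + √(-5 + d + d²)) = 21 + (7*d + 7*√(-5 + d + d²)) = 21 + 7*d + 7*√(-5 + d + d²))
(u(0, 1)*(-17))*r(-4*(-3)) = ((6 + 1 + 0)*(-17))*(21 + 7*(-4*(-3)) + 7*√(-5 - 4*(-3) + (-4*(-3))²)) = (7*(-17))*(21 + 7*12 + 7*√(-5 + 12 + 12²)) = -119*(21 + 84 + 7*√(-5 + 12 + 144)) = -119*(21 + 84 + 7*√151) = -119*(105 + 7*√151) = -12495 - 833*√151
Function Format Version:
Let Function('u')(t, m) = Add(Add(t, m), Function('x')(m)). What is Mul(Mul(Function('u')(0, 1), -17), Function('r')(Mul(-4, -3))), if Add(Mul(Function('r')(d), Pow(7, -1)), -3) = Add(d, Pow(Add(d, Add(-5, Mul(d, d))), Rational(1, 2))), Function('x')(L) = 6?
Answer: Add(-12495, Mul(-833, Pow(151, Rational(1, 2)))) ≈ -22731.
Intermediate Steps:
Function('u')(t, m) = Add(6, m, t) (Function('u')(t, m) = Add(Add(t, m), 6) = Add(Add(m, t), 6) = Add(6, m, t))
Function('r')(d) = Add(21, Mul(7, d), Mul(7, Pow(Add(-5, d, Pow(d, 2)), Rational(1, 2)))) (Function('r')(d) = Add(21, Mul(7, Add(d, Pow(Add(d, Add(-5, Mul(d, d))), Rational(1, 2))))) = Add(21, Mul(7, Add(d, Pow(Add(d, Add(-5, Pow(d, 2))), Rational(1, 2))))) = Add(21, Mul(7, Add(d, Pow(Add(-5, d, Pow(d, 2)), Rational(1, 2))))) = Add(21, Add(Mul(7, d), Mul(7, Pow(Add(-5, d, Pow(d, 2)), Rational(1, 2))))) = Add(21, Mul(7, d), Mul(7, Pow(Add(-5, d, Pow(d, 2)), Rational(1, 2)))))
Mul(Mul(Function('u')(0, 1), -17), Function('r')(Mul(-4, -3))) = Mul(Mul(Add(6, 1, 0), -17), Add(21, Mul(7, Mul(-4, -3)), Mul(7, Pow(Add(-5, Mul(-4, -3), Pow(Mul(-4, -3), 2)), Rational(1, 2))))) = Mul(Mul(7, -17), Add(21, Mul(7, 12), Mul(7, Pow(Add(-5, 12, Pow(12, 2)), Rational(1, 2))))) = Mul(-119, Add(21, 84, Mul(7, Pow(Add(-5, 12, 144), Rational(1, 2))))) = Mul(-119, Add(21, 84, Mul(7, Pow(151, Rational(1, 2))))) = Mul(-119, Add(105, Mul(7, Pow(151, Rational(1, 2))))) = Add(-12495, Mul(-833, Pow(151, Rational(1, 2))))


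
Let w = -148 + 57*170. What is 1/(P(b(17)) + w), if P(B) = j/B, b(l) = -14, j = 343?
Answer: 2/19035 ≈ 0.00010507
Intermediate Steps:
P(B) = 343/B
w = 9542 (w = -148 + 9690 = 9542)
1/(P(b(17)) + w) = 1/(343/(-14) + 9542) = 1/(343*(-1/14) + 9542) = 1/(-49/2 + 9542) = 1/(19035/2) = 2/19035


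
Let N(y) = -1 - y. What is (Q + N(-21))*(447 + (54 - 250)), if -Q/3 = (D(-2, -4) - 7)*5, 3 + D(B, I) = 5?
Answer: 23845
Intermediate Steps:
D(B, I) = 2 (D(B, I) = -3 + 5 = 2)
Q = 75 (Q = -3*(2 - 7)*5 = -(-15)*5 = -3*(-25) = 75)
(Q + N(-21))*(447 + (54 - 250)) = (75 + (-1 - 1*(-21)))*(447 + (54 - 250)) = (75 + (-1 + 21))*(447 - 196) = (75 + 20)*251 = 95*251 = 23845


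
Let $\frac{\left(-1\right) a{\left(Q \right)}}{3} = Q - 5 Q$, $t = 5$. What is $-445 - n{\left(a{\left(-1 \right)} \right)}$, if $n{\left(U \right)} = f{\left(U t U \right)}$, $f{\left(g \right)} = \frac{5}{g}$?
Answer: $- \frac{64081}{144} \approx -445.01$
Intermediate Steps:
$a{\left(Q \right)} = 12 Q$ ($a{\left(Q \right)} = - 3 \left(Q - 5 Q\right) = - 3 \left(- 4 Q\right) = 12 Q$)
$n{\left(U \right)} = \frac{1}{U^{2}}$ ($n{\left(U \right)} = \frac{5}{U 5 U} = \frac{5}{5 U U} = \frac{5}{5 U^{2}} = 5 \frac{1}{5 U^{2}} = \frac{1}{U^{2}}$)
$-445 - n{\left(a{\left(-1 \right)} \right)} = -445 - \frac{1}{144} = - \frac{64081}{144}$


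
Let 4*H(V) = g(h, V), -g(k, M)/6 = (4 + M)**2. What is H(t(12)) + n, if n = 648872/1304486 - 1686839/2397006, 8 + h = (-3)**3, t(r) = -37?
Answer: -1277093043451702/781715192229 ≈ -1633.7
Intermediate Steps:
h = -35 (h = -8 + (-3)**3 = -8 - 27 = -35)
g(k, M) = -6*(4 + M)**2
H(V) = -3*(4 + V)**2/2 (H(V) = (-6*(4 + V)**2)/4 = -3*(4 + V)**2/2)
n = -322553891261/1563430384458 (n = 648872*(1/1304486) - 1686839*1/2397006 = 324436/652243 - 1686839/2397006 = -322553891261/1563430384458 ≈ -0.20631)
H(t(12)) + n = -3*(4 - 37)**2/2 - 322553891261/1563430384458 = -3/2*(-33)**2 - 322553891261/1563430384458 = -3/2*1089 - 322553891261/1563430384458 = -3267/2 - 322553891261/1563430384458 = -1277093043451702/781715192229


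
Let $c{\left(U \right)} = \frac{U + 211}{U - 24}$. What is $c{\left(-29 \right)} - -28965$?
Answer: $\frac{1534963}{53} \approx 28962.0$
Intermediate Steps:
$c{\left(U \right)} = \frac{211 + U}{-24 + U}$
$c{\left(-29 \right)} - -28965 = \frac{211 - 29}{-24 - 29} - -28965 = \frac{1}{-53} \cdot 182 + 28965 = \left(- \frac{1}{53}\right) 182 + 28965 = - \frac{182}{53} + 28965 = \frac{1534963}{53}$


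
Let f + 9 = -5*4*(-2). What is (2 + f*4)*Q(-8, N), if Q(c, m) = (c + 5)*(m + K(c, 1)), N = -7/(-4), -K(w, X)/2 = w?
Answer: -13419/2 ≈ -6709.5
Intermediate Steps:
K(w, X) = -2*w
f = 31 (f = -9 - 5*4*(-2) = -9 - 20*(-2) = -9 + 40 = 31)
N = 7/4 (N = -7*(-¼) = 7/4 ≈ 1.7500)
Q(c, m) = (5 + c)*(m - 2*c) (Q(c, m) = (c + 5)*(m - 2*c) = (5 + c)*(m - 2*c))
(2 + f*4)*Q(-8, N) = (2 + 31*4)*(-10*(-8) - 2*(-8)² + 5*(7/4) - 8*7/4) = (2 + 124)*(80 - 2*64 + 35/4 - 14) = 126*(80 - 128 + 35/4 - 14) = 126*(-213/4) = -13419/2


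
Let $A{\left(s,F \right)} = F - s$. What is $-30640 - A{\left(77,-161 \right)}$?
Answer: $-30402$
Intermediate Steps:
$-30640 - A{\left(77,-161 \right)} = -30640 - \left(-161 - 77\right) = -30640 - -238 = -30640 + 238 = -30402$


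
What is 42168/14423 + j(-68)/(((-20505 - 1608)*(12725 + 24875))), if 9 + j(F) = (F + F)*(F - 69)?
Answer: 35060264398871/11991986042400 ≈ 2.9236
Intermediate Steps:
j(F) = -9 + 2*F*(-69 + F) (j(F) = -9 + (F + F)*(F - 69) = -9 + (2*F)*(-69 + F) = -9 + 2*F*(-69 + F))
42168/14423 + j(-68)/(((-20505 - 1608)*(12725 + 24875))) = 42168/14423 + (-9 - 138*(-68) + 2*(-68)**2)/(((-20505 - 1608)*(12725 + 24875))) = 42168*(1/14423) + (-9 + 9384 + 2*4624)/((-22113*37600)) = 42168/14423 + (-9 + 9384 + 9248)/(-831448800) = 42168/14423 + 18623*(-1/831448800) = 42168/14423 - 18623/831448800 = 35060264398871/11991986042400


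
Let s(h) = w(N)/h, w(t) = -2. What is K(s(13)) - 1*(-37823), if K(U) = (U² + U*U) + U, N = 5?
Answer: 6392069/169 ≈ 37823.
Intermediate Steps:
s(h) = -2/h
K(U) = U + 2*U² (K(U) = (U² + U²) + U = 2*U² + U = U + 2*U²)
K(s(13)) - 1*(-37823) = (-2/13)*(1 + 2*(-2/13)) - 1*(-37823) = (-2*1/13)*(1 + 2*(-2*1/13)) + 37823 = -2*(1 + 2*(-2/13))/13 + 37823 = -2*(1 - 4/13)/13 + 37823 = -2/13*9/13 + 37823 = -18/169 + 37823 = 6392069/169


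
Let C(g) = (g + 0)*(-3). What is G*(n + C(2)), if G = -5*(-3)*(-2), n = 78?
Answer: -2160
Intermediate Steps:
C(g) = -3*g (C(g) = g*(-3) = -3*g)
G = -30 (G = 15*(-2) = -30)
G*(n + C(2)) = -30*(78 - 3*2) = -30*(78 - 6) = -30*72 = -2160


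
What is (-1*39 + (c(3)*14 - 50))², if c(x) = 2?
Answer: 3721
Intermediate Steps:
(-1*39 + (c(3)*14 - 50))² = (-1*39 + (2*14 - 50))² = (-39 + (28 - 50))² = (-39 - 22)² = (-61)² = 3721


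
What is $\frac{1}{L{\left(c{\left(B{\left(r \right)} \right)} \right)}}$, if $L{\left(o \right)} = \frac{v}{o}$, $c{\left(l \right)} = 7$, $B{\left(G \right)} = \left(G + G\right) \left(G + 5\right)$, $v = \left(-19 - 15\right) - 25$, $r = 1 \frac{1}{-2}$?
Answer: $- \frac{7}{59} \approx -0.11864$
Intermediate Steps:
$r = - \frac{1}{2}$ ($r = 1 \left(- \frac{1}{2}\right) = - \frac{1}{2} \approx -0.5$)
$v = -59$ ($v = -34 - 25 = -59$)
$B{\left(G \right)} = 2 G \left(5 + G\right)$
$L{\left(o \right)} = - \frac{59}{o}$
$\frac{1}{L{\left(c{\left(B{\left(r \right)} \right)} \right)}} = \frac{1}{\left(-59\right) \frac{1}{7}} = \frac{1}{- \frac{59}{7}} = - \frac{7}{59}$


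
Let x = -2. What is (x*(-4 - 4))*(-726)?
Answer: -11616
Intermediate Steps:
(x*(-4 - 4))*(-726) = -2*(-4 - 4)*(-726) = -2*(-8)*(-726) = 16*(-726) = -11616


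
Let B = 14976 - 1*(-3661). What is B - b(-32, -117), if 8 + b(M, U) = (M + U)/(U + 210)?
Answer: 1734134/93 ≈ 18647.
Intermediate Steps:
B = 18637 (B = 14976 + 3661 = 18637)
b(M, U) = -8 + (M + U)/(210 + U) (b(M, U) = -8 + (M + U)/(U + 210) = -8 + (M + U)/(210 + U))
B - b(-32, -117) = 18637 - (-1680 - 32 - 7*(-117))/(210 - 117) = 18637 - (-1680 - 32 + 819)/93 = 18637 - (-893)/93 = 18637 - 1*(-893/93) = 18637 + 893/93 = 1734134/93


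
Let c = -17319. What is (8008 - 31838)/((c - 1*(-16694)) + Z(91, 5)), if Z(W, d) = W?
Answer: 11915/267 ≈ 44.625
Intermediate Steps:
(8008 - 31838)/((c - 1*(-16694)) + Z(91, 5)) = (8008 - 31838)/((-17319 - 1*(-16694)) + 91) = -23830/((-17319 + 16694) + 91) = -23830/(-625 + 91) = -23830/(-534) = -23830*(-1/534) = 11915/267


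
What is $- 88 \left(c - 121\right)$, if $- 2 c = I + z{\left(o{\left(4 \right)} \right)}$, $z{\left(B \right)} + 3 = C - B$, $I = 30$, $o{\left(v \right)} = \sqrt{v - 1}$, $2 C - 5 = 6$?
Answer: $12078 - 44 \sqrt{3} \approx 12002.0$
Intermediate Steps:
$C = \frac{11}{2}$ ($C = \frac{5}{2} + \frac{1}{2} \cdot 6 = \frac{5}{2} + 3 = \frac{11}{2} \approx 5.5$)
$o{\left(v \right)} = \sqrt{-1 + v}$
$z{\left(B \right)} = \frac{5}{2} - B$ ($z{\left(B \right)} = -3 - \left(- \frac{11}{2} + B\right) = \frac{5}{2} - B$)
$c = - \frac{65}{4} + \frac{\sqrt{3}}{2}$ ($c = - \frac{30 + \left(\frac{5}{2} - \sqrt{-1 + 4}\right)}{2} = - \frac{30 + \left(\frac{5}{2} - \sqrt{3}\right)}{2} = - \frac{\frac{65}{2} - \sqrt{3}}{2} = - \frac{65}{4} + \frac{\sqrt{3}}{2} \approx -15.384$)
$- 88 \left(c - 121\right) = - 88 \left(\left(- \frac{65}{4} + \frac{\sqrt{3}}{2}\right) - 121\right) = - 88 \left(- \frac{549}{4} + \frac{\sqrt{3}}{2}\right) = 12078 - 44 \sqrt{3}$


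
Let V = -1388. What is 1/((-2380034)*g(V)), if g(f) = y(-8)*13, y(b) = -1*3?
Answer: 1/92821326 ≈ 1.0773e-8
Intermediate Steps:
y(b) = -3
g(f) = -39 (g(f) = -3*13 = -39)
1/((-2380034)*g(V)) = 1/(-2380034*(-39)) = -1/2380034*(-1/39) = 1/92821326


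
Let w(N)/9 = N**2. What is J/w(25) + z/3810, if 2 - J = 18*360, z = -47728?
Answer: -9771706/714375 ≈ -13.679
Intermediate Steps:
J = -6478 (J = 2 - 18*360 = 2 - 1*6480 = 2 - 6480 = -6478)
w(N) = 9*N**2
J/w(25) + z/3810 = -6478/(9*25**2) - 47728/3810 = -6478/(9*625) - 47728*1/3810 = -6478/5625 - 23864/1905 = -9771706/714375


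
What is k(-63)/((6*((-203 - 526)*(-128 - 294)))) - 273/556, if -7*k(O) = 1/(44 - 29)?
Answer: -3306916261/6734964915 ≈ -0.49101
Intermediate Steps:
k(O) = -1/105 (k(O) = -1/(7*(44 - 29)) = -⅐/15 = -⅐*1/15 = -1/105)
k(-63)/((6*((-203 - 526)*(-128 - 294)))) - 273/556 = -1/(6*(-203 - 526)*(-128 - 294))/105 - 273/556 = -1/(105*(6*(-729*(-422)))) - 273*1/556 = -1/(105*(6*307638)) - 273/556 = -1/105/1845828 - 273/556 = -1/105*1/1845828 - 273/556 = -1/193811940 - 273/556 = -3306916261/6734964915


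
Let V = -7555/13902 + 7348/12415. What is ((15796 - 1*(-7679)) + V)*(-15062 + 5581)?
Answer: -38413568295261401/172593330 ≈ -2.2257e+8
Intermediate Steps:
V = 8356571/172593330 (V = -7555*1/13902 + 7348*(1/12415) = -7555/13902 + 7348/12415 = 8356571/172593330 ≈ 0.048418)
((15796 - 1*(-7679)) + V)*(-15062 + 5581) = ((15796 - 1*(-7679)) + 8356571/172593330)*(-15062 + 5581) = ((15796 + 7679) + 8356571/172593330)*(-9481) = (23475 + 8356571/172593330)*(-9481) = (4051636778321/172593330)*(-9481) = -38413568295261401/172593330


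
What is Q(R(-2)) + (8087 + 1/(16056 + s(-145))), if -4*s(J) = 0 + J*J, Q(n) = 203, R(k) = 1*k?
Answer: 358119714/43199 ≈ 8290.0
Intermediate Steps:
R(k) = k
s(J) = -J²/4 (s(J) = -(0 + J*J)/4 = -(0 + J²)/4 = -J²/4)
Q(R(-2)) + (8087 + 1/(16056 + s(-145))) = 203 + (8087 + 1/(16056 - ¼*(-145)²)) = 203 + (8087 + 1/(16056 - ¼*21025)) = 203 + (8087 + 1/(16056 - 21025/4)) = 203 + (8087 + 1/(43199/4)) = 203 + (8087 + 4/43199) = 203 + 349350317/43199 = 358119714/43199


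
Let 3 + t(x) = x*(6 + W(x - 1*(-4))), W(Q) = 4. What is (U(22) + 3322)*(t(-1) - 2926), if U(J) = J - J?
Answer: -9763358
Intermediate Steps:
t(x) = -3 + 10*x (t(x) = -3 + x*(6 + 4) = -3 + x*10 = -3 + 10*x)
U(J) = 0
(U(22) + 3322)*(t(-1) - 2926) = (0 + 3322)*((-3 + 10*(-1)) - 2926) = 3322*((-3 - 10) - 2926) = 3322*(-13 - 2926) = 3322*(-2939) = -9763358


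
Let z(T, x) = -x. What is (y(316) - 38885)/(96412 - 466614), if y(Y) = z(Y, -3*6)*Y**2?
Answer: -1758523/370202 ≈ -4.7502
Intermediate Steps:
y(Y) = 18*Y**2 (y(Y) = (-(-3)*6)*Y**2 = (-1*(-18))*Y**2 = 18*Y**2)
(y(316) - 38885)/(96412 - 466614) = (18*316**2 - 38885)/(96412 - 466614) = (18*99856 - 38885)/(-370202) = (1797408 - 38885)*(-1/370202) = 1758523*(-1/370202) = -1758523/370202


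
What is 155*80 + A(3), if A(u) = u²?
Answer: 12409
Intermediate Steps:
155*80 + A(3) = 155*80 + 3² = 12400 + 9 = 12409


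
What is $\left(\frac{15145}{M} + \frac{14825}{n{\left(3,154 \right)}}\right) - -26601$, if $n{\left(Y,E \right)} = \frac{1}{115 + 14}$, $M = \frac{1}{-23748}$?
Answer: $-357724434$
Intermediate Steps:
$M = - \frac{1}{23748} \approx -4.2109 \cdot 10^{-5}$
$n{\left(Y,E \right)} = \frac{1}{129}$
$\left(\frac{15145}{M} + \frac{14825}{n{\left(3,154 \right)}}\right) - -26601 = \left(\frac{15145}{- \frac{1}{23748}} + 14825 \frac{1}{\frac{1}{129}}\right) - -26601 = \left(15145 \left(-23748\right) + 14825 \cdot 129\right) + 26601 = \left(-359663460 + 1912425\right) + 26601 = -357751035 + 26601 = -357724434$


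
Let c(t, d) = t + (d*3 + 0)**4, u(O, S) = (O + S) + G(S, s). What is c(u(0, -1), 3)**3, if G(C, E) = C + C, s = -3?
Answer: 282042293112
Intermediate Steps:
G(C, E) = 2*C
u(O, S) = O + 3*S (u(O, S) = (O + S) + 2*S = O + 3*S)
c(t, d) = t + 81*d**4 (c(t, d) = t + (3*d + 0)**4 = t + (3*d)**4 = t + 81*d**4)
c(u(0, -1), 3)**3 = ((0 + 3*(-1)) + 81*3**4)**3 = ((0 - 3) + 81*81)**3 = (-3 + 6561)**3 = 6558**3 = 282042293112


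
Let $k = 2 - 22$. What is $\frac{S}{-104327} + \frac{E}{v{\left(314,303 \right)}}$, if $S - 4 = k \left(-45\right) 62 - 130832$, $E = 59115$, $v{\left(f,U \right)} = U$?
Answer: $\frac{2063341363}{10537027} \approx 195.82$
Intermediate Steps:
$k = -20$ ($k = 2 - 22 = -20$)
$S = -75028$ ($S = 4 - \left(130832 - \left(-20\right) \left(-45\right) 62\right) = 4 + \left(900 \cdot 62 - 130832\right) = 4 + \left(55800 - 130832\right) = 4 - 75032 = -75028$)
$\frac{S}{-104327} + \frac{E}{v{\left(314,303 \right)}} = - \frac{75028}{-104327} + \frac{59115}{303} = \left(-75028\right) \left(- \frac{1}{104327}\right) + 59115 \cdot \frac{1}{303} = \frac{75028}{104327} + \frac{19705}{101} = \frac{2063341363}{10537027}$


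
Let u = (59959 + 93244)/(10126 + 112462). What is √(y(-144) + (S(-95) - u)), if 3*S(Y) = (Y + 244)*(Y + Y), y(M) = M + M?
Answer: I*√328858423058661/183882 ≈ 98.62*I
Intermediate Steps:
y(M) = 2*M
S(Y) = 2*Y*(244 + Y)/3 (S(Y) = ((Y + 244)*(Y + Y))/3 = ((244 + Y)*(2*Y))/3 = (2*Y*(244 + Y))/3 = 2*Y*(244 + Y)/3)
u = 153203/122588 ≈ 1.2497
√(y(-144) + (S(-95) - u)) = √(2*(-144) + ((⅔)*(-95)*(244 - 95) - 1*153203/122588)) = √(-288 + ((⅔)*(-95)*149 - 153203/122588)) = √(-288 + (-28310/3 - 153203/122588)) = √(-288 - 3470925889/367764) = √(-3576841921/367764) = I*√328858423058661/183882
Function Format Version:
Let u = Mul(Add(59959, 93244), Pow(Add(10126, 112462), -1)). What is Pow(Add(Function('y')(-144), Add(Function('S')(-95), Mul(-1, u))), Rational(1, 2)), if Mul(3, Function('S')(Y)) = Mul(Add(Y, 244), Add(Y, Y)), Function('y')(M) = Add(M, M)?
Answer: Mul(Rational(1, 183882), I, Pow(328858423058661, Rational(1, 2))) ≈ Mul(98.620, I)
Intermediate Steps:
Function('y')(M) = Mul(2, M)
Function('S')(Y) = Mul(Rational(2, 3), Y, Add(244, Y)) (Function('S')(Y) = Mul(Rational(1, 3), Mul(Add(Y, 244), Add(Y, Y))) = Mul(Rational(1, 3), Mul(Add(244, Y), Mul(2, Y))) = Mul(Rational(1, 3), Mul(2, Y, Add(244, Y))) = Mul(Rational(2, 3), Y, Add(244, Y)))
u = Rational(153203, 122588) (u = Mul(153203, Pow(122588, -1)) = Mul(153203, Rational(1, 122588)) = Rational(153203, 122588) ≈ 1.2497)
Pow(Add(Function('y')(-144), Add(Function('S')(-95), Mul(-1, u))), Rational(1, 2)) = Pow(Add(Mul(2, -144), Add(Mul(Rational(2, 3), -95, Add(244, -95)), Mul(-1, Rational(153203, 122588)))), Rational(1, 2)) = Pow(Add(-288, Add(Mul(Rational(2, 3), -95, 149), Rational(-153203, 122588))), Rational(1, 2)) = Pow(Add(-288, Add(Rational(-28310, 3), Rational(-153203, 122588))), Rational(1, 2)) = Pow(Add(-288, Rational(-3470925889, 367764)), Rational(1, 2)) = Pow(Rational(-3576841921, 367764), Rational(1, 2)) = Mul(Rational(1, 183882), I, Pow(328858423058661, Rational(1, 2)))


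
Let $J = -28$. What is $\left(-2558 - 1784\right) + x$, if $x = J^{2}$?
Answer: $-3558$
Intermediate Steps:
$x = 784$ ($x = \left(-28\right)^{2} = 784$)
$\left(-2558 - 1784\right) + x = \left(-2558 - 1784\right) + 784 = -4342 + 784 = -3558$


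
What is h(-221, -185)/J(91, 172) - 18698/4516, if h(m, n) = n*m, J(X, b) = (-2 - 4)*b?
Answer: -50983249/1165128 ≈ -43.758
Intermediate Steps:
J(X, b) = -6*b
h(m, n) = m*n
h(-221, -185)/J(91, 172) - 18698/4516 = (-221*(-185))/((-6*172)) - 18698/4516 = 40885/(-1032) - 18698*1/4516 = 40885*(-1/1032) - 9349/2258 = -40885/1032 - 9349/2258 = -50983249/1165128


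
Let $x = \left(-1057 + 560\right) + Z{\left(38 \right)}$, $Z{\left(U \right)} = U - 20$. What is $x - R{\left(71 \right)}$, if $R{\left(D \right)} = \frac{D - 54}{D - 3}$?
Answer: $- \frac{1917}{4} \approx -479.25$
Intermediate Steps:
$R{\left(D \right)} = \frac{-54 + D}{-3 + D}$
$Z{\left(U \right)} = -20 + U$ ($Z{\left(U \right)} = U - 20 = -20 + U$)
$x = -479$ ($x = \left(-1057 + 560\right) + \left(-20 + 38\right) = -497 + 18 = -479$)
$x - R{\left(71 \right)} = -479 - \frac{-54 + 71}{-3 + 71} = -479 - \frac{1}{68} \cdot 17 = -479 - \frac{1}{4} = - \frac{1917}{4}$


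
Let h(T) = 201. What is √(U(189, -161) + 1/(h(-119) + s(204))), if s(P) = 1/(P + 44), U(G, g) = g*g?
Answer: √64411696287273/49849 ≈ 161.00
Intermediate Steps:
U(G, g) = g²
s(P) = 1/(44 + P)
√(U(189, -161) + 1/(h(-119) + s(204))) = √((-161)² + 1/(201 + 1/(44 + 204))) = √(25921 + 1/(201 + 1/248)) = √(25921 + 1/(49849/248)) = √(25921 + 248/49849) = √(1292136177/49849) = √64411696287273/49849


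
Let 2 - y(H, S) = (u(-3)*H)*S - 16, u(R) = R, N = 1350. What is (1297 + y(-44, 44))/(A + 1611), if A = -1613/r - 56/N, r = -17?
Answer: -51557175/19574524 ≈ -2.6339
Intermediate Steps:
y(H, S) = 18 + 3*H*S (y(H, S) = 2 - ((-3*H)*S - 16) = 2 - (-3*H*S - 16) = 2 - (-16 - 3*H*S) = 2 + (16 + 3*H*S) = 18 + 3*H*S)
A = 1088299/11475 (A = -1613/(-17) - 56/1350 = -1613*(-1/17) - 56*1/1350 = 1613/17 - 28/675 = 1088299/11475 ≈ 94.841)
(1297 + y(-44, 44))/(A + 1611) = (1297 + (18 + 3*(-44)*44))/(1088299/11475 + 1611) = (1297 + (18 - 5808))/(19574524/11475) = (1297 - 5790)*(11475/19574524) = -4493*11475/19574524 = -51557175/19574524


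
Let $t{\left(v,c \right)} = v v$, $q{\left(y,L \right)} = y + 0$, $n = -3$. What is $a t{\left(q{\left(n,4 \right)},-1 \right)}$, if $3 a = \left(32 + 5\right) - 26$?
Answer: $33$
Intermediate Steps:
$q{\left(y,L \right)} = y$
$t{\left(v,c \right)} = v^{2}$
$a = \frac{11}{3}$ ($a = \frac{\left(32 + 5\right) - 26}{3} = \frac{37 - 26}{3} = \frac{1}{3} \cdot 11 = \frac{11}{3} \approx 3.6667$)
$a t{\left(q{\left(n,4 \right)},-1 \right)} = \frac{11 \left(-3\right)^{2}}{3} = \frac{11}{3} \cdot 9 = 33$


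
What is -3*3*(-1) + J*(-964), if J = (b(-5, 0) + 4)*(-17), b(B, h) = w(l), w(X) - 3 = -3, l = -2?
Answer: 65561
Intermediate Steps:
w(X) = 0 (w(X) = 3 - 3 = 0)
b(B, h) = 0
J = -68 (J = (0 + 4)*(-17) = 4*(-17) = -68)
-3*3*(-1) + J*(-964) = -3*3*(-1) - 68*(-964) = -9*(-1) + 65552 = 9 + 65552 = 65561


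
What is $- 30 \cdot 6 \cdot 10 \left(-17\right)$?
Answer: $30600$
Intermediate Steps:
$- 30 \cdot 6 \cdot 10 \left(-17\right) = \left(-30\right) 60 \left(-17\right) = \left(-1800\right) \left(-17\right) = 30600$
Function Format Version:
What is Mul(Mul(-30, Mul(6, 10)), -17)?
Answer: 30600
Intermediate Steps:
Mul(Mul(-30, Mul(6, 10)), -17) = Mul(Mul(-30, 60), -17) = Mul(-1800, -17) = 30600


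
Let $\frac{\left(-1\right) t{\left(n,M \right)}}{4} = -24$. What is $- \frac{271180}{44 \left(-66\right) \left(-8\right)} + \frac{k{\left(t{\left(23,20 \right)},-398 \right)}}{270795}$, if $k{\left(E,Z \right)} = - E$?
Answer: $- \frac{6119701531}{524259120} \approx -11.673$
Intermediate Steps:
$t{\left(n,M \right)} = 96$ ($t{\left(n,M \right)} = \left(-4\right) \left(-24\right) = 96$)
$- \frac{271180}{44 \left(-66\right) \left(-8\right)} + \frac{k{\left(t{\left(23,20 \right)},-398 \right)}}{270795} = - \frac{271180}{44 \left(-66\right) \left(-8\right)} + \frac{\left(-1\right) 96}{270795} = - \frac{271180}{\left(-2904\right) \left(-8\right)} - \frac{32}{90265} = - \frac{271180}{23232} - \frac{32}{90265} = \left(-271180\right) \frac{1}{23232} - \frac{32}{90265} = - \frac{67795}{5808} - \frac{32}{90265} = - \frac{6119701531}{524259120}$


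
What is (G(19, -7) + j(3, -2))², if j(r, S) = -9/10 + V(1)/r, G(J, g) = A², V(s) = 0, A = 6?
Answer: 123201/100 ≈ 1232.0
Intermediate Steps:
G(J, g) = 36 (G(J, g) = 6² = 36)
j(r, S) = -9/10 (j(r, S) = -9/10 + 0/r = -9*⅒ + 0 = -9/10 + 0 = -9/10)
(G(19, -7) + j(3, -2))² = (36 - 9/10)² = (351/10)² = 123201/100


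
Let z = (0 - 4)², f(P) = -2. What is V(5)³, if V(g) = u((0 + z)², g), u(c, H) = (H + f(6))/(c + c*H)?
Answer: 1/134217728 ≈ 7.4506e-9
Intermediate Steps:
z = 16 (z = (-4)² = 16)
u(c, H) = (-2 + H)/(c + H*c) (u(c, H) = (H - 2)/(c + c*H) = (-2 + H)/(c + H*c))
V(g) = (-2 + g)/(256*(1 + g)) (V(g) = (-2 + g)/(((0 + 16)²)*(1 + g)) = (-2 + g)/((16²)*(1 + g)) = (-2 + g)/(256*(1 + g)))
V(5)³ = ((-2 + 5)/(256*(1 + 5)))³ = ((1/256)*3/6)³ = ((1/256)*(⅙)*3)³ = (1/512)³ = 1/134217728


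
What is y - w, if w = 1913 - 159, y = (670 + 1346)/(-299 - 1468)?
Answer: -1033778/589 ≈ -1755.1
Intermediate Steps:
y = -672/589 (y = 2016/(-1767) = 2016*(-1/1767) = -672/589 ≈ -1.1409)
w = 1754
y - w = -672/589 - 1*1754 = -672/589 - 1754 = -1033778/589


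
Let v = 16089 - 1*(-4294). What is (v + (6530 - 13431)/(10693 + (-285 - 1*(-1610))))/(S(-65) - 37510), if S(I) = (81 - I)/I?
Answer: -15922139545/29303441328 ≈ -0.54335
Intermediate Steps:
v = 20383 (v = 16089 + 4294 = 20383)
S(I) = (81 - I)/I
(v + (6530 - 13431)/(10693 + (-285 - 1*(-1610))))/(S(-65) - 37510) = (20383 + (6530 - 13431)/(10693 + (-285 - 1*(-1610))))/((81 - 1*(-65))/(-65) - 37510) = (20383 - 6901/(10693 + (-285 + 1610)))/(-(81 + 65)/65 - 37510) = (20383 - 6901/(10693 + 1325))/(-1/65*146 - 37510) = (20383 - 6901/12018)/(-146/65 - 37510) = (20383 - 6901*1/12018)/(-2438296/65) = (20383 - 6901/12018)*(-65/2438296) = (244955993/12018)*(-65/2438296) = -15922139545/29303441328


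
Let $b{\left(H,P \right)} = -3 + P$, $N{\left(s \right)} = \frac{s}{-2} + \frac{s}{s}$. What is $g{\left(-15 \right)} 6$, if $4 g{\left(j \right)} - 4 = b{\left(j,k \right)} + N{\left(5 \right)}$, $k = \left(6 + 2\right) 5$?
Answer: $\frac{237}{4} \approx 59.25$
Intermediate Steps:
$N{\left(s \right)} = 1 - \frac{s}{2}$ ($N{\left(s \right)} = s \left(- \frac{1}{2}\right) + 1 = - \frac{s}{2} + 1 = 1 - \frac{s}{2}$)
$k = 40$ ($k = 8 \cdot 5 = 40$)
$g{\left(j \right)} = \frac{79}{8}$ ($g{\left(j \right)} = 1 + \frac{\left(-3 + 40\right) + \left(1 - \frac{5}{2}\right)}{4} = 1 + \frac{37 + \left(1 - \frac{5}{2}\right)}{4} = 1 + \frac{37 - \frac{3}{2}}{4} = 1 + \frac{1}{4} \cdot \frac{71}{2} = 1 + \frac{71}{8} = \frac{79}{8}$)
$g{\left(-15 \right)} 6 = \frac{79}{8} \cdot 6 = \frac{237}{4}$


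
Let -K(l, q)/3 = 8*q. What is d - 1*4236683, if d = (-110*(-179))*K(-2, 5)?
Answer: -6599483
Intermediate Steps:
K(l, q) = -24*q
d = -2362800 (d = (-110*(-179))*(-24*5) = 19690*(-120) = -2362800)
d - 1*4236683 = -2362800 - 1*4236683 = -2362800 - 4236683 = -6599483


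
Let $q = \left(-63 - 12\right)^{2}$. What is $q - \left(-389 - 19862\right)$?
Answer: $25876$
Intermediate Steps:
$q = 5625$ ($q = \left(-75\right)^{2} = 5625$)
$q - \left(-389 - 19862\right) = 5625 - \left(-389 - 19862\right) = 5625 - -20251 = 5625 + 20251 = 25876$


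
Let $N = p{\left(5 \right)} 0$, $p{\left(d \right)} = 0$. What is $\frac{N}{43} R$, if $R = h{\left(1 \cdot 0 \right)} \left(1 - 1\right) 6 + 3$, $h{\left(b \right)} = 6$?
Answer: $0$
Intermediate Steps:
$R = 3$ ($R = 6 \left(1 - 1\right) 6 + 3 = 6 \cdot 0 \cdot 6 + 3 = 6 \cdot 0 + 3 = 0 + 3 = 3$)
$N = 0$ ($N = 0 \cdot 0 = 0$)
$\frac{N}{43} R = \frac{0}{43} \cdot 3 = 0 \cdot \frac{1}{43} \cdot 3 = 0 \cdot 3 = 0$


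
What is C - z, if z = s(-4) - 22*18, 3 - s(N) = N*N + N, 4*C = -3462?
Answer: -921/2 ≈ -460.50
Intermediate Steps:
C = -1731/2 (C = (¼)*(-3462) = -1731/2 ≈ -865.50)
s(N) = 3 - N - N² (s(N) = 3 - (N*N + N) = 3 - (N² + N) = 3 - (N + N²) = 3 + (-N - N²) = 3 - N - N²)
z = -405 (z = (3 - 1*(-4) - 1*(-4)²) - 22*18 = (3 + 4 - 1*16) - 396 = (3 + 4 - 16) - 396 = -9 - 396 = -405)
C - z = -1731/2 - 1*(-405) = -1731/2 + 405 = -921/2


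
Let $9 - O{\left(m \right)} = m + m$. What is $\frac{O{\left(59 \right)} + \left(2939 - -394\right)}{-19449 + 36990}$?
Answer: $\frac{3224}{17541} \approx 0.1838$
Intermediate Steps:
$O{\left(m \right)} = 9 - 2 m$ ($O{\left(m \right)} = 9 - \left(m + m\right) = 9 - 2 m$)
$\frac{O{\left(59 \right)} + \left(2939 - -394\right)}{-19449 + 36990} = \frac{\left(9 - 118\right) + \left(2939 - -394\right)}{-19449 + 36990} = \frac{\left(9 - 118\right) + \left(2939 + 394\right)}{17541} = \left(-109 + 3333\right) \frac{1}{17541} = 3224 \cdot \frac{1}{17541} = \frac{3224}{17541}$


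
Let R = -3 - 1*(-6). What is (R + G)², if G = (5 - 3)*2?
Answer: 49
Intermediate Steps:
R = 3 (R = -3 + 6 = 3)
G = 4 (G = 2*2 = 4)
(R + G)² = (3 + 4)² = 7² = 49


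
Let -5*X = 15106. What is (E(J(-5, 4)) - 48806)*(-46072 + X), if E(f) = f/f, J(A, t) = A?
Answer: 2395993626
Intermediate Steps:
X = -15106/5 (X = -⅕*15106 = -15106/5 ≈ -3021.2)
E(f) = 1
(E(J(-5, 4)) - 48806)*(-46072 + X) = (1 - 48806)*(-46072 - 15106/5) = -48805*(-245466/5) = 2395993626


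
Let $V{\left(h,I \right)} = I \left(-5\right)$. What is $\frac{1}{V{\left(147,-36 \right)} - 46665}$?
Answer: $- \frac{1}{46485} \approx -2.1512 \cdot 10^{-5}$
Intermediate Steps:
$V{\left(h,I \right)} = - 5 I$
$\frac{1}{V{\left(147,-36 \right)} - 46665} = \frac{1}{\left(-5\right) \left(-36\right) - 46665} = \frac{1}{180 - 46665} = \frac{1}{-46485} = - \frac{1}{46485}$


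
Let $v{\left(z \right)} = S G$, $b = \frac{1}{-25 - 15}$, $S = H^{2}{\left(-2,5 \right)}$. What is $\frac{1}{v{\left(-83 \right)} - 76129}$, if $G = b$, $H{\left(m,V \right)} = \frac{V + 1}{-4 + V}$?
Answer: $- \frac{10}{761299} \approx -1.3135 \cdot 10^{-5}$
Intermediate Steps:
$H{\left(m,V \right)} = \frac{1 + V}{-4 + V}$
$S = 36$ ($S = \left(\frac{1 + 5}{-4 + 5}\right)^{2} = \left(1^{-1} \cdot 6\right)^{2} = \left(1 \cdot 6\right)^{2} = 6^{2} = 36$)
$b = - \frac{1}{40}$ ($b = \frac{1}{-40} = - \frac{1}{40} \approx -0.025$)
$G = - \frac{1}{40} \approx -0.025$
$v{\left(z \right)} = - \frac{9}{10}$ ($v{\left(z \right)} = 36 \left(- \frac{1}{40}\right) = - \frac{9}{10}$)
$\frac{1}{v{\left(-83 \right)} - 76129} = \frac{1}{- \frac{9}{10} - 76129} = \frac{1}{- \frac{761299}{10}} = - \frac{10}{761299}$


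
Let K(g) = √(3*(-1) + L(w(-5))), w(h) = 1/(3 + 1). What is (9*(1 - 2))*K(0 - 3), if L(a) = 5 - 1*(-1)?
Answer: -9*√3 ≈ -15.588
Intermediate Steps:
w(h) = ¼ (w(h) = 1/4 = ¼)
L(a) = 6 (L(a) = 5 + 1 = 6)
K(g) = √3 (K(g) = √(3*(-1) + 6) = √(-3 + 6) = √3)
(9*(1 - 2))*K(0 - 3) = (9*(1 - 2))*√3 = (9*(-1))*√3 = -9*√3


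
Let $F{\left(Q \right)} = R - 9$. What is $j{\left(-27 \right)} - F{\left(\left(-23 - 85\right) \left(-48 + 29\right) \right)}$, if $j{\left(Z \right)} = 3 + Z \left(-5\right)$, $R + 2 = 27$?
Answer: $122$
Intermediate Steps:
$R = 25$ ($R = -2 + 27 = 25$)
$F{\left(Q \right)} = 16$ ($F{\left(Q \right)} = 25 - 9 = 16$)
$j{\left(Z \right)} = 3 - 5 Z$
$j{\left(-27 \right)} - F{\left(\left(-23 - 85\right) \left(-48 + 29\right) \right)} = \left(3 - -135\right) - 16 = \left(3 + 135\right) - 16 = 138 - 16 = 122$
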